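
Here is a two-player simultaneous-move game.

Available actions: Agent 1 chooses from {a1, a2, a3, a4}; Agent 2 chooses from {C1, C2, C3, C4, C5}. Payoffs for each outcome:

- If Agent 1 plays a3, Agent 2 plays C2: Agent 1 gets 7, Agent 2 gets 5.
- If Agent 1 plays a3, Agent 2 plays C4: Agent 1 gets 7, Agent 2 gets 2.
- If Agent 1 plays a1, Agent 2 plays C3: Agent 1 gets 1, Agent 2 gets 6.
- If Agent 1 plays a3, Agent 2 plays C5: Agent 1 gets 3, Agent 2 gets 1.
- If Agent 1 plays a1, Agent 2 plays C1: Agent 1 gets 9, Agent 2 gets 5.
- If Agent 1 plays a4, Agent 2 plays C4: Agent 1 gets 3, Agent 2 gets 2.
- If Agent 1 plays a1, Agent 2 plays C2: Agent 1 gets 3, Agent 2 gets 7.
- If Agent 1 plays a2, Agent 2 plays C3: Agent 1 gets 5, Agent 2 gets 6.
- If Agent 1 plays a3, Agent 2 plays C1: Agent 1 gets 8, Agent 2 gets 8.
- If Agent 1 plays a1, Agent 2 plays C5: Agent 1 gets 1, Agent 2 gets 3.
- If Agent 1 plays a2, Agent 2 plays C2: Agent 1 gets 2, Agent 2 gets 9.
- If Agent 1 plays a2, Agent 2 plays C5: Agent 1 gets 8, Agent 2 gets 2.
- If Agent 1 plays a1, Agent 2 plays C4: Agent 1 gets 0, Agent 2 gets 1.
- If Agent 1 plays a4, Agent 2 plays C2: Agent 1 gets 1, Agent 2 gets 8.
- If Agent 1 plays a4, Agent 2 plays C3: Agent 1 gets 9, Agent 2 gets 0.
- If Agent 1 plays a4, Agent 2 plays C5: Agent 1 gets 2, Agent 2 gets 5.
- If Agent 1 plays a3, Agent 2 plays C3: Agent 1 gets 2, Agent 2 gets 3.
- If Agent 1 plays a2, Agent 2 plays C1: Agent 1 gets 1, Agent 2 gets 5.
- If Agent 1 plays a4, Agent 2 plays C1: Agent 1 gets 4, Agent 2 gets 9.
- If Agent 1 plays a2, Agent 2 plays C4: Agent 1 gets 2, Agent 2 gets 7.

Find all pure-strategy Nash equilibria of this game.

Agent 1 against C1: payoffs 9, 1, 8, 4 → best response a1.
Agent 1 against C2: payoffs 3, 2, 7, 1 → best response a3.
Agent 1 against C3: payoffs 1, 5, 2, 9 → best response a4.
Agent 1 against C4: payoffs 0, 2, 7, 3 → best response a3.
Agent 1 against C5: payoffs 1, 8, 3, 2 → best response a2.
Agent 2 against a1: payoffs 5, 7, 6, 1, 3 → best response C2.
Agent 2 against a2: payoffs 5, 9, 6, 7, 2 → best response C2.
Agent 2 against a3: payoffs 8, 5, 3, 2, 1 → best response C1.
Agent 2 against a4: payoffs 9, 8, 0, 2, 5 → best response C1.
No profile is a mutual best response for all players.

There is no pure-strategy Nash equilibrium.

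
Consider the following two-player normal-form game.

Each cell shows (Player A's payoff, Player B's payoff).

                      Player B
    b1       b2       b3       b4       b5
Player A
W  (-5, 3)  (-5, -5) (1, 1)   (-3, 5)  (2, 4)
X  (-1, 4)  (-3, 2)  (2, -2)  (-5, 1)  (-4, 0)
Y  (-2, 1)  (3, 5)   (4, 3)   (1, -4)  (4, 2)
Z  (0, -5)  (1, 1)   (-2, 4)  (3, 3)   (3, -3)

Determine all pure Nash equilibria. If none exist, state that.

(Y, b2)

Player A against b1: payoffs -5, -1, -2, 0 → best response Z.
Player A against b2: payoffs -5, -3, 3, 1 → best response Y.
Player A against b3: payoffs 1, 2, 4, -2 → best response Y.
Player A against b4: payoffs -3, -5, 1, 3 → best response Z.
Player A against b5: payoffs 2, -4, 4, 3 → best response Y.
Player B against W: payoffs 3, -5, 1, 5, 4 → best response b4.
Player B against X: payoffs 4, 2, -2, 1, 0 → best response b1.
Player B against Y: payoffs 1, 5, 3, -4, 2 → best response b2.
Player B against Z: payoffs -5, 1, 4, 3, -3 → best response b3.
Mutual best responses: (Y, b2).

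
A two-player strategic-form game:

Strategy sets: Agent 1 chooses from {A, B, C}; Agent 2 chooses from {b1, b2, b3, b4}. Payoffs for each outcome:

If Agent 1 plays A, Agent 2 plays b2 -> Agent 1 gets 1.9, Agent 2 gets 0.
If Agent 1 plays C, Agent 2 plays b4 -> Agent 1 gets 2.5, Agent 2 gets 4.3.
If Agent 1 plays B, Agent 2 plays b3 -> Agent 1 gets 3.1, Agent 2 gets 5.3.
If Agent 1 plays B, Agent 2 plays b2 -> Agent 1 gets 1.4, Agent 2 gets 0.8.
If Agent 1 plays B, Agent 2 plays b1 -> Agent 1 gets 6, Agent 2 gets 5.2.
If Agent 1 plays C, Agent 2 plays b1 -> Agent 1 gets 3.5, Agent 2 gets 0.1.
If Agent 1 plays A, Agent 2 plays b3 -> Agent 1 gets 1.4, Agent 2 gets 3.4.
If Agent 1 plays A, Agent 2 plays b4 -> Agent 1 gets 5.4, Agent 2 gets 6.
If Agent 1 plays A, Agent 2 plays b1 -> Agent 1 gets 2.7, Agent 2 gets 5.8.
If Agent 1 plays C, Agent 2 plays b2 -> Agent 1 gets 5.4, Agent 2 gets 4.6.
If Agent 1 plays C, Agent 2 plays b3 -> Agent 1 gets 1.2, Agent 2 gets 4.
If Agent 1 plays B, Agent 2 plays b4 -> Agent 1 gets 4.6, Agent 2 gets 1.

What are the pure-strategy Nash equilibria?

Agent 1 against b1: payoffs 2.7, 6, 3.5 → best response B.
Agent 1 against b2: payoffs 1.9, 1.4, 5.4 → best response C.
Agent 1 against b3: payoffs 1.4, 3.1, 1.2 → best response B.
Agent 1 against b4: payoffs 5.4, 4.6, 2.5 → best response A.
Agent 2 against A: payoffs 5.8, 0, 3.4, 6 → best response b4.
Agent 2 against B: payoffs 5.2, 0.8, 5.3, 1 → best response b3.
Agent 2 against C: payoffs 0.1, 4.6, 4, 4.3 → best response b2.
Mutual best responses: (A, b4); (B, b3); (C, b2).

(A, b4); (B, b3); (C, b2)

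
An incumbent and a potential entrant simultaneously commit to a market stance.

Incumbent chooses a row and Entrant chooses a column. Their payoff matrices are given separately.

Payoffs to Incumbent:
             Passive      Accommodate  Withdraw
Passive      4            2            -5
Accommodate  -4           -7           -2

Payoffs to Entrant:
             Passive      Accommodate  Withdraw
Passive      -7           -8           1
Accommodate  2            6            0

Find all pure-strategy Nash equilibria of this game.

This game has no pure Nash equilibrium.

For each strategy profile, look for a profitable unilateral deviation.
(Passive, Passive): Entrant can switch to Withdraw (-7 → 1). Not NE.
(Passive, Accommodate): Entrant can switch to Passive (-8 → -7). Not NE.
(Passive, Withdraw): Incumbent can switch to Accommodate (-5 → -2). Not NE.
(Accommodate, Passive): Incumbent can switch to Passive (-4 → 4). Not NE.
(Accommodate, Accommodate): Incumbent can switch to Passive (-7 → 2). Not NE.
(Accommodate, Withdraw): Entrant can switch to Passive (0 → 2). Not NE.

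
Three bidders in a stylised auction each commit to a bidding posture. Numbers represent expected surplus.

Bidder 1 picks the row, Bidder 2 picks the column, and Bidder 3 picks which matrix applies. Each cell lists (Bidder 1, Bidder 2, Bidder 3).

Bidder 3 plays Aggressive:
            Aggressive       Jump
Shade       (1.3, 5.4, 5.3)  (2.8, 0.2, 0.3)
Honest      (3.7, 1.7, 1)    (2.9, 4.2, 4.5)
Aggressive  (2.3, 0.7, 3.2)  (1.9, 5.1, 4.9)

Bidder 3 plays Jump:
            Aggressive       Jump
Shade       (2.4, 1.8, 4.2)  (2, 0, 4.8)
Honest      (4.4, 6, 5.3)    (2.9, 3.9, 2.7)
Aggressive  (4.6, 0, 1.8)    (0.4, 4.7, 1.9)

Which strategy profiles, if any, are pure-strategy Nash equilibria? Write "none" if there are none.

(Honest, Jump, Aggressive)

Check each profile: it is a Nash equilibrium iff no player can strictly gain by switching unilaterally.
(Shade, Aggressive, Aggressive): Bidder 1 can switch to Honest (1.3 → 3.7). Not NE.
(Shade, Aggressive, Jump): Bidder 1 can switch to Honest (2.4 → 4.4). Not NE.
(Shade, Jump, Aggressive): Bidder 1 can switch to Honest (2.8 → 2.9). Not NE.
(Shade, Jump, Jump): Bidder 1 can switch to Honest (2 → 2.9). Not NE.
(Honest, Aggressive, Aggressive): Bidder 2 can switch to Jump (1.7 → 4.2). Not NE.
(Honest, Aggressive, Jump): Bidder 1 can switch to Aggressive (4.4 → 4.6). Not NE.
(Honest, Jump, Aggressive): Bidder 1 gets 2.9, best alternative 2.8; Bidder 2 gets 4.2, best alternative 1.7; Bidder 3 gets 4.5, best alternative 2.7. No profitable deviation — NE.
(Honest, Jump, Jump): Bidder 2 can switch to Aggressive (3.9 → 6). Not NE.
(Aggressive, Aggressive, Aggressive): Bidder 1 can switch to Honest (2.3 → 3.7). Not NE.
(The remaining 3 profiles each have a profitable deviation by the same check.)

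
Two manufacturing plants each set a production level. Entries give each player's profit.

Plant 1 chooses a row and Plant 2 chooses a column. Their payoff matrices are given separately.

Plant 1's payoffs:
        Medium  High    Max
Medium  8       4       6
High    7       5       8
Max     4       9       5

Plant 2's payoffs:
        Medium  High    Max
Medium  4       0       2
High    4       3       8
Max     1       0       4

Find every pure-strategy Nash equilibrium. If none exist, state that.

(Medium, Medium): Plant 1 gets 8, best alternative 7; Plant 2 gets 4, best alternative 2. No profitable deviation — NE.
(Medium, High): Plant 1 can switch to High (4 → 5). Not NE.
(Medium, Max): Plant 1 can switch to High (6 → 8). Not NE.
(High, Medium): Plant 1 can switch to Medium (7 → 8). Not NE.
(High, High): Plant 1 can switch to Max (5 → 9). Not NE.
(High, Max): Plant 1 gets 8, best alternative 6; Plant 2 gets 8, best alternative 4. No profitable deviation — NE.
(Max, Medium): Plant 1 can switch to Medium (4 → 8). Not NE.
(Max, High): Plant 2 can switch to Medium (0 → 1). Not NE.
(The remaining 1 profile has a profitable deviation by the same check.)

(Medium, Medium), (High, Max)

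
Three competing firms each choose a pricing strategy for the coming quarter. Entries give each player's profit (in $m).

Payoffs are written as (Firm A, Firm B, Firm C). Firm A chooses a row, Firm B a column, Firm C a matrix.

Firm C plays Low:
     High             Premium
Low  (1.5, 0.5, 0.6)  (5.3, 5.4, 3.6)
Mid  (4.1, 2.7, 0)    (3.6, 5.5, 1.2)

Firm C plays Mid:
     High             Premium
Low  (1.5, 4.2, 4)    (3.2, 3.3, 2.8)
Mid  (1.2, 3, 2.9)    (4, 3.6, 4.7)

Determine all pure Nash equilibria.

For each player, find the best response to each opponent profile; mutual best responses are the pure NE.
Firm A against (High, Low): payoffs 1.5, 4.1 → best response Mid.
Firm A against (High, Mid): payoffs 1.5, 1.2 → best response Low.
Firm A against (Premium, Low): payoffs 5.3, 3.6 → best response Low.
Firm A against (Premium, Mid): payoffs 3.2, 4 → best response Mid.
Firm B against (Low, Low): payoffs 0.5, 5.4 → best response Premium.
Firm B against (Low, Mid): payoffs 4.2, 3.3 → best response High.
Firm B against (Mid, Low): payoffs 2.7, 5.5 → best response Premium.
Firm B against (Mid, Mid): payoffs 3, 3.6 → best response Premium.
Firm C against (Low, High): payoffs 0.6, 4 → best response Mid.
Firm C against (Low, Premium): payoffs 3.6, 2.8 → best response Low.
Firm C against (Mid, High): payoffs 0, 2.9 → best response Mid.
Firm C against (Mid, Premium): payoffs 1.2, 4.7 → best response Mid.
Mutual best responses: (Low, High, Mid); (Low, Premium, Low); (Mid, Premium, Mid).

Pure-strategy Nash equilibria: (Low, High, Mid) and (Low, Premium, Low) and (Mid, Premium, Mid)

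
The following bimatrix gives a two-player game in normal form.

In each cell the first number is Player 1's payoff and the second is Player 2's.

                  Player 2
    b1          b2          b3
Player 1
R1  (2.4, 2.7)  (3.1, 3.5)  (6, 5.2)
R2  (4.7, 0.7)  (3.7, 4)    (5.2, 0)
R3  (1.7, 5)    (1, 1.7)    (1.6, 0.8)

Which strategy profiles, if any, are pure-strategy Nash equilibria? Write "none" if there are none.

The pure Nash equilibria are (R1, b3), (R2, b2).

(R1, b1): Player 1 can switch to R2 (2.4 → 4.7). Not NE.
(R1, b2): Player 1 can switch to R2 (3.1 → 3.7). Not NE.
(R1, b3): Player 1 gets 6, best alternative 5.2; Player 2 gets 5.2, best alternative 3.5. No profitable deviation — NE.
(R2, b1): Player 2 can switch to b2 (0.7 → 4). Not NE.
(R2, b2): Player 1 gets 3.7, best alternative 3.1; Player 2 gets 4, best alternative 0.7. No profitable deviation — NE.
(R2, b3): Player 1 can switch to R1 (5.2 → 6). Not NE.
(R3, b1): Player 1 can switch to R1 (1.7 → 2.4). Not NE.
(R3, b2): Player 1 can switch to R1 (1 → 3.1). Not NE.
(The remaining 1 profile has a profitable deviation by the same check.)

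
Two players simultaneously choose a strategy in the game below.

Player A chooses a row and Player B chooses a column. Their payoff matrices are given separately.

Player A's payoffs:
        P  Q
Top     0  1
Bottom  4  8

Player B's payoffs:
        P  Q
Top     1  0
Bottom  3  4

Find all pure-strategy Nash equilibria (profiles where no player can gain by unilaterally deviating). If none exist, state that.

Pure NE: (Bottom, Q)

For each strategy profile, look for a profitable unilateral deviation.
(Top, P): Player A can switch to Bottom (0 → 4). Not NE.
(Top, Q): Player A can switch to Bottom (1 → 8). Not NE.
(Bottom, P): Player B can switch to Q (3 → 4). Not NE.
(Bottom, Q): Player A gets 8, best alternative 1; Player B gets 4, best alternative 3. No profitable deviation — NE.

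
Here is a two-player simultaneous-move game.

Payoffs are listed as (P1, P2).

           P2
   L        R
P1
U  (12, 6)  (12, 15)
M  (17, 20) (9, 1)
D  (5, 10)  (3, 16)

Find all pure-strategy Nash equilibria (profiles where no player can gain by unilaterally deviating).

(U, R), (M, L)

For each strategy profile, look for a profitable unilateral deviation.
(U, L): P1 can switch to M (12 → 17). Not NE.
(U, R): P1 gets 12, best alternative 9; P2 gets 15, best alternative 6. No profitable deviation — NE.
(M, L): P1 gets 17, best alternative 12; P2 gets 20, best alternative 1. No profitable deviation — NE.
(M, R): P1 can switch to U (9 → 12). Not NE.
(D, L): P1 can switch to U (5 → 12). Not NE.
(D, R): P1 can switch to U (3 → 12). Not NE.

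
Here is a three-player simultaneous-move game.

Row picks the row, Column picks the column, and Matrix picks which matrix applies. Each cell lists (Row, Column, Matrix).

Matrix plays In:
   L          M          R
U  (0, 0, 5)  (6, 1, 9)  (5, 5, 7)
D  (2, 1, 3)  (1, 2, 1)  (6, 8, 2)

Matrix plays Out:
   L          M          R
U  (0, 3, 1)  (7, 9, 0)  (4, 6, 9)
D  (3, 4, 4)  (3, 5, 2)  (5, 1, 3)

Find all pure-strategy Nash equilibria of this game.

Row against (L, In): payoffs 0, 2 → best response D.
Row against (L, Out): payoffs 0, 3 → best response D.
Row against (M, In): payoffs 6, 1 → best response U.
Row against (M, Out): payoffs 7, 3 → best response U.
Row against (R, In): payoffs 5, 6 → best response D.
Row against (R, Out): payoffs 4, 5 → best response D.
Column against (U, In): payoffs 0, 1, 5 → best response R.
Column against (U, Out): payoffs 3, 9, 6 → best response M.
Column against (D, In): payoffs 1, 2, 8 → best response R.
Column against (D, Out): payoffs 4, 5, 1 → best response M.
Matrix against (U, L): payoffs 5, 1 → best response In.
Matrix against (U, M): payoffs 9, 0 → best response In.
Matrix against (U, R): payoffs 7, 9 → best response Out.
Matrix against (D, L): payoffs 3, 4 → best response Out.
Matrix against (D, M): payoffs 1, 2 → best response Out.
Matrix against (D, R): payoffs 2, 3 → best response Out.
No profile is a mutual best response for all players.

There is no pure-strategy Nash equilibrium.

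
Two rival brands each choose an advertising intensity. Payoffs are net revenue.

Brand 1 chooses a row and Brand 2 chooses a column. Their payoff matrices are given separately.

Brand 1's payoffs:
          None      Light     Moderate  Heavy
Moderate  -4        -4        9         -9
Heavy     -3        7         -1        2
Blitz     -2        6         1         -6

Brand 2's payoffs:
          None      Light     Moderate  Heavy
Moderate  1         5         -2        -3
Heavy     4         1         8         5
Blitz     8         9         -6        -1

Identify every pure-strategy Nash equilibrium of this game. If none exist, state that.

Check each profile: it is a Nash equilibrium iff no player can strictly gain by switching unilaterally.
(Moderate, None): Brand 1 can switch to Heavy (-4 → -3). Not NE.
(Moderate, Light): Brand 1 can switch to Heavy (-4 → 7). Not NE.
(Moderate, Moderate): Brand 2 can switch to None (-2 → 1). Not NE.
(Moderate, Heavy): Brand 1 can switch to Heavy (-9 → 2). Not NE.
(Heavy, None): Brand 1 can switch to Blitz (-3 → -2). Not NE.
(Heavy, Light): Brand 2 can switch to None (1 → 4). Not NE.
(Heavy, Moderate): Brand 1 can switch to Moderate (-1 → 9). Not NE.
(Heavy, Heavy): Brand 2 can switch to Moderate (5 → 8). Not NE.
(Blitz, None): Brand 2 can switch to Light (8 → 9). Not NE.
(Blitz, Light): Brand 1 can switch to Heavy (6 → 7). Not NE.
(Blitz, Moderate): Brand 1 can switch to Moderate (1 → 9). Not NE.
(Blitz, Heavy): Brand 1 can switch to Heavy (-6 → 2). Not NE.

This game has no pure Nash equilibrium.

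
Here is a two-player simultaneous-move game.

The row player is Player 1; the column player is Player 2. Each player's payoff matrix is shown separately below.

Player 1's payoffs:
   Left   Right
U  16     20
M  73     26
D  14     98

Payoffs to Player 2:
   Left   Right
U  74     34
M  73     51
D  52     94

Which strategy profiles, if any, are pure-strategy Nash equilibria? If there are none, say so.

Player 1 against Left: payoffs 16, 73, 14 → best response M.
Player 1 against Right: payoffs 20, 26, 98 → best response D.
Player 2 against U: payoffs 74, 34 → best response Left.
Player 2 against M: payoffs 73, 51 → best response Left.
Player 2 against D: payoffs 52, 94 → best response Right.
Mutual best responses: (M, Left); (D, Right).

The pure Nash equilibria are (M, Left) and (D, Right).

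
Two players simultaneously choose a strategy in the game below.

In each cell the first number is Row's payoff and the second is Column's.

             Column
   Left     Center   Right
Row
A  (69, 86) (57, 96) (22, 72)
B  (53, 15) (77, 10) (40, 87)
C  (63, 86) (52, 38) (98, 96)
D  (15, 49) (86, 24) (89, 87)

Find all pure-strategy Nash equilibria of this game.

Row against Left: payoffs 69, 53, 63, 15 → best response A.
Row against Center: payoffs 57, 77, 52, 86 → best response D.
Row against Right: payoffs 22, 40, 98, 89 → best response C.
Column against A: payoffs 86, 96, 72 → best response Center.
Column against B: payoffs 15, 10, 87 → best response Right.
Column against C: payoffs 86, 38, 96 → best response Right.
Column against D: payoffs 49, 24, 87 → best response Right.
Mutual best responses: (C, Right).

(C, Right)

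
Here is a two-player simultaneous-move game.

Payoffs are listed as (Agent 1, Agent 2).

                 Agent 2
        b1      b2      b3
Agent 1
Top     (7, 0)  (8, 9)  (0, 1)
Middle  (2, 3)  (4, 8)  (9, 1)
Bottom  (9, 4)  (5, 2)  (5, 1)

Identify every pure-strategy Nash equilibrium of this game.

(Top, b1): Agent 1 can switch to Bottom (7 → 9). Not NE.
(Top, b2): Agent 1 gets 8, best alternative 5; Agent 2 gets 9, best alternative 1. No profitable deviation — NE.
(Top, b3): Agent 1 can switch to Middle (0 → 9). Not NE.
(Middle, b1): Agent 1 can switch to Top (2 → 7). Not NE.
(Middle, b2): Agent 1 can switch to Top (4 → 8). Not NE.
(Middle, b3): Agent 2 can switch to b1 (1 → 3). Not NE.
(Bottom, b1): Agent 1 gets 9, best alternative 7; Agent 2 gets 4, best alternative 2. No profitable deviation — NE.
(Bottom, b2): Agent 1 can switch to Top (5 → 8). Not NE.
(The remaining 1 profile has a profitable deviation by the same check.)

Pure-strategy Nash equilibria: (Top, b2), (Bottom, b1)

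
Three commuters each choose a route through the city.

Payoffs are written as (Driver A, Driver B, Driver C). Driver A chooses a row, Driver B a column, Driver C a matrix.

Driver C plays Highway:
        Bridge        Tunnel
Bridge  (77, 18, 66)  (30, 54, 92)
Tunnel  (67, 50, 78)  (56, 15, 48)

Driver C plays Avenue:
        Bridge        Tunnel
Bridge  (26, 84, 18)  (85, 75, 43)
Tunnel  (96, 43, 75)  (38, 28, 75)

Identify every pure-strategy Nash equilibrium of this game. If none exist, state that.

Driver A against (Bridge, Highway): payoffs 77, 67 → best response Bridge.
Driver A against (Bridge, Avenue): payoffs 26, 96 → best response Tunnel.
Driver A against (Tunnel, Highway): payoffs 30, 56 → best response Tunnel.
Driver A against (Tunnel, Avenue): payoffs 85, 38 → best response Bridge.
Driver B against (Bridge, Highway): payoffs 18, 54 → best response Tunnel.
Driver B against (Bridge, Avenue): payoffs 84, 75 → best response Bridge.
Driver B against (Tunnel, Highway): payoffs 50, 15 → best response Bridge.
Driver B against (Tunnel, Avenue): payoffs 43, 28 → best response Bridge.
Driver C against (Bridge, Bridge): payoffs 66, 18 → best response Highway.
Driver C against (Bridge, Tunnel): payoffs 92, 43 → best response Highway.
Driver C against (Tunnel, Bridge): payoffs 78, 75 → best response Highway.
Driver C against (Tunnel, Tunnel): payoffs 48, 75 → best response Avenue.
No profile is a mutual best response for all players.

There is no pure-strategy Nash equilibrium.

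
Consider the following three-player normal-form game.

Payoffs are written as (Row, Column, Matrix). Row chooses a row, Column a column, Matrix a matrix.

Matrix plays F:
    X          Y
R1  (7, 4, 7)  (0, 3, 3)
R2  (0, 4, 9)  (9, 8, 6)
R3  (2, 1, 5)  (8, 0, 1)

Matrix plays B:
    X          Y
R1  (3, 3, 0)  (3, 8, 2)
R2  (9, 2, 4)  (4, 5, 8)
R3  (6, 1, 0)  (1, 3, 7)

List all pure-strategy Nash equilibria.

Row against (X, F): payoffs 7, 0, 2 → best response R1.
Row against (X, B): payoffs 3, 9, 6 → best response R2.
Row against (Y, F): payoffs 0, 9, 8 → best response R2.
Row against (Y, B): payoffs 3, 4, 1 → best response R2.
Column against (R1, F): payoffs 4, 3 → best response X.
Column against (R1, B): payoffs 3, 8 → best response Y.
Column against (R2, F): payoffs 4, 8 → best response Y.
Column against (R2, B): payoffs 2, 5 → best response Y.
Column against (R3, F): payoffs 1, 0 → best response X.
Column against (R3, B): payoffs 1, 3 → best response Y.
Matrix against (R1, X): payoffs 7, 0 → best response F.
Matrix against (R1, Y): payoffs 3, 2 → best response F.
Matrix against (R2, X): payoffs 9, 4 → best response F.
Matrix against (R2, Y): payoffs 6, 8 → best response B.
Matrix against (R3, X): payoffs 5, 0 → best response F.
Matrix against (R3, Y): payoffs 1, 7 → best response B.
Mutual best responses: (R1, X, F); (R2, Y, B).

(R1, X, F), (R2, Y, B)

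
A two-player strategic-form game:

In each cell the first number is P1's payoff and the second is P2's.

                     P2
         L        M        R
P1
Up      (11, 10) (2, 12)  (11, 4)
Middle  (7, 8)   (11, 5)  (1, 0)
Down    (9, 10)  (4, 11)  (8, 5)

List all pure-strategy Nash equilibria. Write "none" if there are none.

There is no pure-strategy Nash equilibrium.

For each strategy profile, look for a profitable unilateral deviation.
(Up, L): P2 can switch to M (10 → 12). Not NE.
(Up, M): P1 can switch to Middle (2 → 11). Not NE.
(Up, R): P2 can switch to L (4 → 10). Not NE.
(Middle, L): P1 can switch to Up (7 → 11). Not NE.
(Middle, M): P2 can switch to L (5 → 8). Not NE.
(Middle, R): P1 can switch to Up (1 → 11). Not NE.
(Down, L): P1 can switch to Up (9 → 11). Not NE.
(Down, M): P1 can switch to Middle (4 → 11). Not NE.
(Down, R): P1 can switch to Up (8 → 11). Not NE.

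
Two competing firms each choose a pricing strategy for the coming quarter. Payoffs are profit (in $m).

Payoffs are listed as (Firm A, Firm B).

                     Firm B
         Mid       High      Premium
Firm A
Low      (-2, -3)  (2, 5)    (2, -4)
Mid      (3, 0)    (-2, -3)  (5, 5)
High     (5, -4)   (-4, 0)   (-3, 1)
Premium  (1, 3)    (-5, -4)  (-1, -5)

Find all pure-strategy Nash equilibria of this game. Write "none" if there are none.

(Low, Mid): Firm A can switch to Mid (-2 → 3). Not NE.
(Low, High): Firm A gets 2, best alternative -2; Firm B gets 5, best alternative -3. No profitable deviation — NE.
(Low, Premium): Firm A can switch to Mid (2 → 5). Not NE.
(Mid, Mid): Firm A can switch to High (3 → 5). Not NE.
(Mid, High): Firm A can switch to Low (-2 → 2). Not NE.
(Mid, Premium): Firm A gets 5, best alternative 2; Firm B gets 5, best alternative 0. No profitable deviation — NE.
(High, Mid): Firm B can switch to High (-4 → 0). Not NE.
(High, High): Firm A can switch to Low (-4 → 2). Not NE.
(High, Premium): Firm A can switch to Low (-3 → 2). Not NE.
(Premium, Mid): Firm A can switch to Mid (1 → 3). Not NE.
(Premium, High): Firm A can switch to Low (-5 → 2). Not NE.
(Premium, Premium): Firm A can switch to Low (-1 → 2). Not NE.

Pure-strategy Nash equilibria: (Low, High); (Mid, Premium)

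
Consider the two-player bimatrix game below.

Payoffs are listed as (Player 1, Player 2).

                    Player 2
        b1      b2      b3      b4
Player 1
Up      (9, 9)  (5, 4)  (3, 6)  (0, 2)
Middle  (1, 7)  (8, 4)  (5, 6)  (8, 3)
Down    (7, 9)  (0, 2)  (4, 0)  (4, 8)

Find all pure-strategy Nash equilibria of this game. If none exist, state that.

Player 1 against b1: payoffs 9, 1, 7 → best response Up.
Player 1 against b2: payoffs 5, 8, 0 → best response Middle.
Player 1 against b3: payoffs 3, 5, 4 → best response Middle.
Player 1 against b4: payoffs 0, 8, 4 → best response Middle.
Player 2 against Up: payoffs 9, 4, 6, 2 → best response b1.
Player 2 against Middle: payoffs 7, 4, 6, 3 → best response b1.
Player 2 against Down: payoffs 9, 2, 0, 8 → best response b1.
Mutual best responses: (Up, b1).

The unique pure-strategy Nash equilibrium is (Up, b1).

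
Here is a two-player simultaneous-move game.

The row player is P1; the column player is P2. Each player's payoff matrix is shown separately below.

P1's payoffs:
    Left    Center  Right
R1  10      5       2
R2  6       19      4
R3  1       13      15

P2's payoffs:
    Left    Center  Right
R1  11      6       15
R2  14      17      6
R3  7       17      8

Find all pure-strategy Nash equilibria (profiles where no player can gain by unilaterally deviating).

P1 against Left: payoffs 10, 6, 1 → best response R1.
P1 against Center: payoffs 5, 19, 13 → best response R2.
P1 against Right: payoffs 2, 4, 15 → best response R3.
P2 against R1: payoffs 11, 6, 15 → best response Right.
P2 against R2: payoffs 14, 17, 6 → best response Center.
P2 against R3: payoffs 7, 17, 8 → best response Center.
Mutual best responses: (R2, Center).

The unique pure-strategy Nash equilibrium is (R2, Center).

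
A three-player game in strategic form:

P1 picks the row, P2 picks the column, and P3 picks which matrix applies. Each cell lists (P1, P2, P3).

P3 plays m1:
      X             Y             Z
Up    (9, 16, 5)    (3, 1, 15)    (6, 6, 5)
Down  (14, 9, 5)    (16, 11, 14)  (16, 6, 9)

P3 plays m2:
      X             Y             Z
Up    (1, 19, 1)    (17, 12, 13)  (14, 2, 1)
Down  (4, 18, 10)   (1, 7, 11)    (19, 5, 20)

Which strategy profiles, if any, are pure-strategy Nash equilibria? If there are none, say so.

(Down, X, m2); (Down, Y, m1)

P1 against (X, m1): payoffs 9, 14 → best response Down.
P1 against (X, m2): payoffs 1, 4 → best response Down.
P1 against (Y, m1): payoffs 3, 16 → best response Down.
P1 against (Y, m2): payoffs 17, 1 → best response Up.
P1 against (Z, m1): payoffs 6, 16 → best response Down.
P1 against (Z, m2): payoffs 14, 19 → best response Down.
P2 against (Up, m1): payoffs 16, 1, 6 → best response X.
P2 against (Up, m2): payoffs 19, 12, 2 → best response X.
P2 against (Down, m1): payoffs 9, 11, 6 → best response Y.
P2 against (Down, m2): payoffs 18, 7, 5 → best response X.
P3 against (Up, X): payoffs 5, 1 → best response m1.
P3 against (Up, Y): payoffs 15, 13 → best response m1.
P3 against (Up, Z): payoffs 5, 1 → best response m1.
P3 against (Down, X): payoffs 5, 10 → best response m2.
P3 against (Down, Y): payoffs 14, 11 → best response m1.
P3 against (Down, Z): payoffs 9, 20 → best response m2.
Mutual best responses: (Down, X, m2); (Down, Y, m1).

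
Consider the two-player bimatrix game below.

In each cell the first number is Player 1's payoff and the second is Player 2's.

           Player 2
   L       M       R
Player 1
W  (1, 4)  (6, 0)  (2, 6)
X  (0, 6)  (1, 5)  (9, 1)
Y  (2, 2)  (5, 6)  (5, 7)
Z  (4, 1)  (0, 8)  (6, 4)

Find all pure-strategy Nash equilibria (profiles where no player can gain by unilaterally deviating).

No pure-strategy Nash equilibrium.

For each strategy profile, look for a profitable unilateral deviation.
(W, L): Player 1 can switch to Y (1 → 2). Not NE.
(W, M): Player 2 can switch to L (0 → 4). Not NE.
(W, R): Player 1 can switch to X (2 → 9). Not NE.
(X, L): Player 1 can switch to W (0 → 1). Not NE.
(X, M): Player 1 can switch to W (1 → 6). Not NE.
(X, R): Player 2 can switch to L (1 → 6). Not NE.
(Y, L): Player 1 can switch to Z (2 → 4). Not NE.
(Y, M): Player 1 can switch to W (5 → 6). Not NE.
(Y, R): Player 1 can switch to X (5 → 9). Not NE.
(Z, L): Player 2 can switch to M (1 → 8). Not NE.
(Z, M): Player 1 can switch to W (0 → 6). Not NE.
(Z, R): Player 1 can switch to X (6 → 9). Not NE.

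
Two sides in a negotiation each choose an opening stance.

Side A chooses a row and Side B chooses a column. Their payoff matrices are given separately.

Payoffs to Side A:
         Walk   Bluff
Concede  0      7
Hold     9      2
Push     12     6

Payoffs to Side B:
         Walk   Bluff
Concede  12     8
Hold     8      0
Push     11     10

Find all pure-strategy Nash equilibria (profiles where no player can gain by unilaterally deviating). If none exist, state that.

The unique pure-strategy Nash equilibrium is (Push, Walk).

(Concede, Walk): Side A can switch to Hold (0 → 9). Not NE.
(Concede, Bluff): Side B can switch to Walk (8 → 12). Not NE.
(Hold, Walk): Side A can switch to Push (9 → 12). Not NE.
(Hold, Bluff): Side A can switch to Concede (2 → 7). Not NE.
(Push, Walk): Side A gets 12, best alternative 9; Side B gets 11, best alternative 10. No profitable deviation — NE.
(Push, Bluff): Side A can switch to Concede (6 → 7). Not NE.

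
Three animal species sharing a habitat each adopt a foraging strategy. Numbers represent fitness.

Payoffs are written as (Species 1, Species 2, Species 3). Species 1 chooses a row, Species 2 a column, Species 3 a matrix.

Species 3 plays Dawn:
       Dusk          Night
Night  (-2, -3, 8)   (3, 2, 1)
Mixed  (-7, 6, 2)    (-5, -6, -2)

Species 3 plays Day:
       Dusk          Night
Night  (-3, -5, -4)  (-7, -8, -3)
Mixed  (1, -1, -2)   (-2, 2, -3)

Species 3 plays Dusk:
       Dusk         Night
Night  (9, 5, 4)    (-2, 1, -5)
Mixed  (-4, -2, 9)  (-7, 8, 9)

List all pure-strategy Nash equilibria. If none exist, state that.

Species 1 against (Dusk, Dawn): payoffs -2, -7 → best response Night.
Species 1 against (Dusk, Day): payoffs -3, 1 → best response Mixed.
Species 1 against (Dusk, Dusk): payoffs 9, -4 → best response Night.
Species 1 against (Night, Dawn): payoffs 3, -5 → best response Night.
Species 1 against (Night, Day): payoffs -7, -2 → best response Mixed.
Species 1 against (Night, Dusk): payoffs -2, -7 → best response Night.
Species 2 against (Night, Dawn): payoffs -3, 2 → best response Night.
Species 2 against (Night, Day): payoffs -5, -8 → best response Dusk.
Species 2 against (Night, Dusk): payoffs 5, 1 → best response Dusk.
Species 2 against (Mixed, Dawn): payoffs 6, -6 → best response Dusk.
Species 2 against (Mixed, Day): payoffs -1, 2 → best response Night.
Species 2 against (Mixed, Dusk): payoffs -2, 8 → best response Night.
Species 3 against (Night, Dusk): payoffs 8, -4, 4 → best response Dawn.
Species 3 against (Night, Night): payoffs 1, -3, -5 → best response Dawn.
Species 3 against (Mixed, Dusk): payoffs 2, -2, 9 → best response Dusk.
Species 3 against (Mixed, Night): payoffs -2, -3, 9 → best response Dusk.
Mutual best responses: (Night, Night, Dawn).

The unique pure-strategy Nash equilibrium is (Night, Night, Dawn).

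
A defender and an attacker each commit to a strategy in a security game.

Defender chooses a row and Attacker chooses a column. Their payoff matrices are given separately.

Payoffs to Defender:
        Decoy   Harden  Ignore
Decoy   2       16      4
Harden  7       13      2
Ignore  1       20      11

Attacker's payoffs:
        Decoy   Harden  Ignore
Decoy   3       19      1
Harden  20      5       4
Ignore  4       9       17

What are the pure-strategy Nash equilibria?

The pure Nash equilibria are (Harden, Decoy) and (Ignore, Ignore).

Defender against Decoy: payoffs 2, 7, 1 → best response Harden.
Defender against Harden: payoffs 16, 13, 20 → best response Ignore.
Defender against Ignore: payoffs 4, 2, 11 → best response Ignore.
Attacker against Decoy: payoffs 3, 19, 1 → best response Harden.
Attacker against Harden: payoffs 20, 5, 4 → best response Decoy.
Attacker against Ignore: payoffs 4, 9, 17 → best response Ignore.
Mutual best responses: (Harden, Decoy); (Ignore, Ignore).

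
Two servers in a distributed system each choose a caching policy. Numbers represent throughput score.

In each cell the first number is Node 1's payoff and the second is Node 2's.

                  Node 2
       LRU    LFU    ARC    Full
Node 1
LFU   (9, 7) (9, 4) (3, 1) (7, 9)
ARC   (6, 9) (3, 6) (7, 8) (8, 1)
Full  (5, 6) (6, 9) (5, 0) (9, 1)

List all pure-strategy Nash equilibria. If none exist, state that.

For each strategy profile, look for a profitable unilateral deviation.
(LFU, LRU): Node 2 can switch to Full (7 → 9). Not NE.
(LFU, LFU): Node 2 can switch to LRU (4 → 7). Not NE.
(LFU, ARC): Node 1 can switch to ARC (3 → 7). Not NE.
(LFU, Full): Node 1 can switch to ARC (7 → 8). Not NE.
(ARC, LRU): Node 1 can switch to LFU (6 → 9). Not NE.
(ARC, LFU): Node 1 can switch to LFU (3 → 9). Not NE.
(ARC, ARC): Node 2 can switch to LRU (8 → 9). Not NE.
(ARC, Full): Node 1 can switch to Full (8 → 9). Not NE.
(Full, LRU): Node 1 can switch to LFU (5 → 9). Not NE.
(Full, LFU): Node 1 can switch to LFU (6 → 9). Not NE.
(Full, ARC): Node 1 can switch to ARC (5 → 7). Not NE.
(Full, Full): Node 2 can switch to LRU (1 → 6). Not NE.

There is no pure-strategy Nash equilibrium.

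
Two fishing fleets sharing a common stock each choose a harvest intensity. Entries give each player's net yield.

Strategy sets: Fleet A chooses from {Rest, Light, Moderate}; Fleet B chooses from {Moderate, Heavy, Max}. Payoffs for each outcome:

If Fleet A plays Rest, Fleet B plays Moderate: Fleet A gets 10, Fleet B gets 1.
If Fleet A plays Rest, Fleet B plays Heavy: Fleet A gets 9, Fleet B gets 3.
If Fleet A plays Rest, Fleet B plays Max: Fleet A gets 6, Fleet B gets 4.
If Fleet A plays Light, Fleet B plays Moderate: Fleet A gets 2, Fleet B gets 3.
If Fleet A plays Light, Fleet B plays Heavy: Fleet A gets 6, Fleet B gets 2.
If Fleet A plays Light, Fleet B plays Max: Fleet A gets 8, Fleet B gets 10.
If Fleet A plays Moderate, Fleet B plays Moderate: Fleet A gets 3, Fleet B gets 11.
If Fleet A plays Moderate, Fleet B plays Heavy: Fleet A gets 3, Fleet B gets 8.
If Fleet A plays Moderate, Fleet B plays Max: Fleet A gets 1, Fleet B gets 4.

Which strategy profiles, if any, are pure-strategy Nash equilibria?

Pure NE: (Light, Max)

Mark each player's best response to every combination of opponents' strategies; a profile where every player is best-responding is a pure Nash equilibrium.
Fleet A against Moderate: payoffs 10, 2, 3 → best response Rest.
Fleet A against Heavy: payoffs 9, 6, 3 → best response Rest.
Fleet A against Max: payoffs 6, 8, 1 → best response Light.
Fleet B against Rest: payoffs 1, 3, 4 → best response Max.
Fleet B against Light: payoffs 3, 2, 10 → best response Max.
Fleet B against Moderate: payoffs 11, 8, 4 → best response Moderate.
Mutual best responses: (Light, Max).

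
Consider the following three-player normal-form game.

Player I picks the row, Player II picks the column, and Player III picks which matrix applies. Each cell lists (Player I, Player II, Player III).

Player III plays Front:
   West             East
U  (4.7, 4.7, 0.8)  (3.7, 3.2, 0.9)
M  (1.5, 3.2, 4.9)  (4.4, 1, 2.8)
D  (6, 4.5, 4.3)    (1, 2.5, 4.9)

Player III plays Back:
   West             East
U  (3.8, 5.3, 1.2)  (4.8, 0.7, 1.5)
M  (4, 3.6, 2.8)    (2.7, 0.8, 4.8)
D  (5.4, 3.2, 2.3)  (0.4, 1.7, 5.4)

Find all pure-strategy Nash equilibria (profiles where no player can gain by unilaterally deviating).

(U, West, Front): Player I can switch to D (4.7 → 6). Not NE.
(U, West, Back): Player I can switch to M (3.8 → 4). Not NE.
(U, East, Front): Player I can switch to M (3.7 → 4.4). Not NE.
(U, East, Back): Player II can switch to West (0.7 → 5.3). Not NE.
(M, West, Front): Player I can switch to U (1.5 → 4.7). Not NE.
(M, West, Back): Player I can switch to D (4 → 5.4). Not NE.
(M, East, Front): Player II can switch to West (1 → 3.2). Not NE.
(M, East, Back): Player I can switch to U (2.7 → 4.8). Not NE.
(D, West, Front): Player I gets 6, best alternative 4.7; Player II gets 4.5, best alternative 2.5; Player III gets 4.3, best alternative 2.3. No profitable deviation — NE.
(The remaining 3 profiles each have a profitable deviation by the same check.)

The unique pure-strategy Nash equilibrium is (D, West, Front).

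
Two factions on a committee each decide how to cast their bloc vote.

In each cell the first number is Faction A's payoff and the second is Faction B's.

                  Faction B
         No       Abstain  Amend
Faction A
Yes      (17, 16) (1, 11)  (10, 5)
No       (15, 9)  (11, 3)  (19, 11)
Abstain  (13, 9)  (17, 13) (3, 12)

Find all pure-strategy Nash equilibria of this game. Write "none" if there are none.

Pure-strategy Nash equilibria: (Yes, No), (No, Amend), (Abstain, Abstain)

Faction A against No: payoffs 17, 15, 13 → best response Yes.
Faction A against Abstain: payoffs 1, 11, 17 → best response Abstain.
Faction A against Amend: payoffs 10, 19, 3 → best response No.
Faction B against Yes: payoffs 16, 11, 5 → best response No.
Faction B against No: payoffs 9, 3, 11 → best response Amend.
Faction B against Abstain: payoffs 9, 13, 12 → best response Abstain.
Mutual best responses: (Yes, No); (No, Amend); (Abstain, Abstain).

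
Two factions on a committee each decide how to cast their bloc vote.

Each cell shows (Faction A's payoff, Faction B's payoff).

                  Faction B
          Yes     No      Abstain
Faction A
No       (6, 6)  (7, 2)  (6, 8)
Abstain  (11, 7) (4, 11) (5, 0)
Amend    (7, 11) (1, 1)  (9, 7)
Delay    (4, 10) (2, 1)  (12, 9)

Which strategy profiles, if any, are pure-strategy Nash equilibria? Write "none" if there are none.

There is no pure-strategy Nash equilibrium.

For each strategy profile, look for a profitable unilateral deviation.
(No, Yes): Faction A can switch to Abstain (6 → 11). Not NE.
(No, No): Faction B can switch to Yes (2 → 6). Not NE.
(No, Abstain): Faction A can switch to Amend (6 → 9). Not NE.
(Abstain, Yes): Faction B can switch to No (7 → 11). Not NE.
(Abstain, No): Faction A can switch to No (4 → 7). Not NE.
(Abstain, Abstain): Faction A can switch to No (5 → 6). Not NE.
(Amend, Yes): Faction A can switch to Abstain (7 → 11). Not NE.
(Amend, No): Faction A can switch to No (1 → 7). Not NE.
(Amend, Abstain): Faction A can switch to Delay (9 → 12). Not NE.
(Delay, Yes): Faction A can switch to No (4 → 6). Not NE.
(Delay, No): Faction A can switch to No (2 → 7). Not NE.
(Delay, Abstain): Faction B can switch to Yes (9 → 10). Not NE.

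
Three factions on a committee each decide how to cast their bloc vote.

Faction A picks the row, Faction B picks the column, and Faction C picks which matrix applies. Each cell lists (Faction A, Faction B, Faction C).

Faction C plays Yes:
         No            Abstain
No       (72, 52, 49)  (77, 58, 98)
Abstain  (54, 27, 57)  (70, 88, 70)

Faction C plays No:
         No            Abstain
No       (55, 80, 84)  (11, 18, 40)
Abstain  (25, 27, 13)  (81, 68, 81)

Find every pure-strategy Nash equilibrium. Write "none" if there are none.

(No, No, Yes): Faction B can switch to Abstain (52 → 58). Not NE.
(No, No, No): Faction A gets 55, best alternative 25; Faction B gets 80, best alternative 18; Faction C gets 84, best alternative 49. No profitable deviation — NE.
(No, Abstain, Yes): Faction A gets 77, best alternative 70; Faction B gets 58, best alternative 52; Faction C gets 98, best alternative 40. No profitable deviation — NE.
(No, Abstain, No): Faction A can switch to Abstain (11 → 81). Not NE.
(Abstain, No, Yes): Faction A can switch to No (54 → 72). Not NE.
(Abstain, No, No): Faction A can switch to No (25 → 55). Not NE.
(Abstain, Abstain, Yes): Faction A can switch to No (70 → 77). Not NE.
(Abstain, Abstain, No): Faction A gets 81, best alternative 11; Faction B gets 68, best alternative 27; Faction C gets 81, best alternative 70. No profitable deviation — NE.

(No, No, No); (No, Abstain, Yes); (Abstain, Abstain, No)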